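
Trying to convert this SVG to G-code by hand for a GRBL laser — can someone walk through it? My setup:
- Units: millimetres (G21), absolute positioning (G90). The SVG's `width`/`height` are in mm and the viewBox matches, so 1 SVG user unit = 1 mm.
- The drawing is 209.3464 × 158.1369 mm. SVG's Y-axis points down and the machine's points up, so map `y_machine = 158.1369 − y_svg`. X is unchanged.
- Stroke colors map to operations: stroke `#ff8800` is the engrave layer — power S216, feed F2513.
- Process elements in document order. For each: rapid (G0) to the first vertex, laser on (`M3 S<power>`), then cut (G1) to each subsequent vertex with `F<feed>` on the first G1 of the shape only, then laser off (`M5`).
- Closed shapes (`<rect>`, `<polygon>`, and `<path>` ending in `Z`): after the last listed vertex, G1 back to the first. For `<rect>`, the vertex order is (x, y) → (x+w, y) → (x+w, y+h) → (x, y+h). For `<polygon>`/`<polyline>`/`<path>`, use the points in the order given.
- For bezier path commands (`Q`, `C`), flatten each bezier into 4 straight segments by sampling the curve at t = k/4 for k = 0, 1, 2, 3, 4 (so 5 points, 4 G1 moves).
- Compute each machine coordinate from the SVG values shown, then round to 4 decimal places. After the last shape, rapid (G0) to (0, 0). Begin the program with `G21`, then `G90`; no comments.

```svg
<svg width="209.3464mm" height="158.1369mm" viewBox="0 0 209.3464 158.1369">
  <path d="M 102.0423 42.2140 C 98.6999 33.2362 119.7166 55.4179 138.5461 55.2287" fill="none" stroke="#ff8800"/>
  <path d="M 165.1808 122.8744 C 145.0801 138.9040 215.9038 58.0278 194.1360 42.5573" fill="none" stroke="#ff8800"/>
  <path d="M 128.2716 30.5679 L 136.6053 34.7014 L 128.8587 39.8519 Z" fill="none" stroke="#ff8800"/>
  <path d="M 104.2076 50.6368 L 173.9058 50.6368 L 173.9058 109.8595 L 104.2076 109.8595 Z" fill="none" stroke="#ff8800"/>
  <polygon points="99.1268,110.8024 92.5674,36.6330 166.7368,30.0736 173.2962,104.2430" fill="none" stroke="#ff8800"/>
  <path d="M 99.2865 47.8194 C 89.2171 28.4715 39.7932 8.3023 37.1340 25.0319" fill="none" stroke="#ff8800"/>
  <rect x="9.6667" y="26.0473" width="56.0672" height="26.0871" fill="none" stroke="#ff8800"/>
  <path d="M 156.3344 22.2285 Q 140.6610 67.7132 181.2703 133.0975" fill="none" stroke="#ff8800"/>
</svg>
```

G21
G90
G0 X102.0423 Y115.9229
M3 S216
G1 X103.6880 Y117.6503 F2513
G1 X111.9797 Y112.7113
G1 X124.4287 Y106.1244
G1 X138.5461 Y102.9082
M5
G0 X165.1808 Y35.2625
M3 S216
G1 X164.2862 Y38.8740 F2513
G1 X180.2836 Y63.6085
G1 X195.9684 Y94.2493
G1 X194.1360 Y115.5796
M5
G0 X128.2716 Y127.5690
M3 S216
G1 X136.6053 Y123.4355 F2513
G1 X128.8587 Y118.2850
G1 X128.2716 Y127.5690
M5
G0 X104.2076 Y107.5001
M3 S216
G1 X173.9058 Y107.5001 F2513
G1 X173.9058 Y48.2774
G1 X104.2076 Y48.2774
G1 X104.2076 Y107.5001
M5
G0 X99.1268 Y47.3345
M3 S216
G1 X92.5674 Y121.5039 F2513
G1 X166.7368 Y128.0633
G1 X173.2962 Y53.8939
G1 X99.1268 Y47.3345
M5
G0 X99.2865 Y110.3175
M3 S216
G1 X85.7011 Y124.3930 F2513
G1 X65.4314 Y135.2403
G1 X46.5512 Y139.3231
G1 X37.1340 Y133.1050
M5
G0 X9.6667 Y132.0896
M3 S216
G1 X65.7339 Y132.0896 F2513
G1 X65.7339 Y106.0025
G1 X9.6667 Y106.0025
G1 X9.6667 Y132.0896
M5
G0 X156.3344 Y135.9084
M3 S216
G1 X152.0154 Y111.9223 F2513
G1 X154.7317 Y85.4488
G1 X164.4833 Y56.4878
G1 X181.2703 Y25.0394
M5
G0 X0.0000 Y0.0000

Since the viewBox matches the mm dimensions, user units are millimetres directly. The only transform is the Y-flip y_m = 158.1369 − y_svg.

Shape 1 is a cubic bezier drawn with `<path>`. Its stroke #ff8800 means engrave at S216, F2513. After flipping Y the toolpath is (102.0423,115.9229) → (103.6880,117.6503) → (111.9797,112.7113) → (124.4287,106.1244) → (138.5461,102.9082).

Shape 2 is a cubic bezier drawn with `<path>`. Its stroke #ff8800 means engrave at S216, F2513. After flipping Y the toolpath is (165.1808,35.2625) → (164.2862,38.8740) → (180.2836,63.6085) → (195.9684,94.2493) → (194.1360,115.5796).

Shape 3 is a regular polygon drawn with `<path>`. Its stroke #ff8800 means engrave at S216, F2513. After flipping Y the toolpath is (128.2716,127.5690) → (136.6053,123.4355) → (128.8587,118.2850) → (128.2716,127.5690), returning to the start.

Shape 4 is a rectangle drawn with `<path>`. Its stroke #ff8800 means engrave at S216, F2513. After flipping Y the toolpath is (104.2076,107.5001) → (173.9058,107.5001) → (173.9058,48.2774) → (104.2076,48.2774) → (104.2076,107.5001), returning to the start.

Shape 5 is a regular polygon drawn with `<polygon>`. Its stroke #ff8800 means engrave at S216, F2513. After flipping Y the toolpath is (99.1268,47.3345) → (92.5674,121.5039) → (166.7368,128.0633) → (173.2962,53.8939) → (99.1268,47.3345), returning to the start.

Shape 6 is a cubic bezier drawn with `<path>`. Its stroke #ff8800 means engrave at S216, F2513. After flipping Y the toolpath is (99.2865,110.3175) → (85.7011,124.3930) → (65.4314,135.2403) → (46.5512,139.3231) → (37.1340,133.1050).

Shape 7 is a rectangle drawn with `<rect>`. Its stroke #ff8800 means engrave at S216, F2513. After flipping Y the toolpath is (9.6667,132.0896) → (65.7339,132.0896) → (65.7339,106.0025) → (9.6667,106.0025) → (9.6667,132.0896), returning to the start.

Shape 8 is a quadratic bezier drawn with `<path>`. Its stroke #ff8800 means engrave at S216, F2513. After flipping Y the toolpath is (156.3344,135.9084) → (152.0154,111.9223) → (154.7317,85.4488) → (164.4833,56.4878) → (181.2703,25.0394).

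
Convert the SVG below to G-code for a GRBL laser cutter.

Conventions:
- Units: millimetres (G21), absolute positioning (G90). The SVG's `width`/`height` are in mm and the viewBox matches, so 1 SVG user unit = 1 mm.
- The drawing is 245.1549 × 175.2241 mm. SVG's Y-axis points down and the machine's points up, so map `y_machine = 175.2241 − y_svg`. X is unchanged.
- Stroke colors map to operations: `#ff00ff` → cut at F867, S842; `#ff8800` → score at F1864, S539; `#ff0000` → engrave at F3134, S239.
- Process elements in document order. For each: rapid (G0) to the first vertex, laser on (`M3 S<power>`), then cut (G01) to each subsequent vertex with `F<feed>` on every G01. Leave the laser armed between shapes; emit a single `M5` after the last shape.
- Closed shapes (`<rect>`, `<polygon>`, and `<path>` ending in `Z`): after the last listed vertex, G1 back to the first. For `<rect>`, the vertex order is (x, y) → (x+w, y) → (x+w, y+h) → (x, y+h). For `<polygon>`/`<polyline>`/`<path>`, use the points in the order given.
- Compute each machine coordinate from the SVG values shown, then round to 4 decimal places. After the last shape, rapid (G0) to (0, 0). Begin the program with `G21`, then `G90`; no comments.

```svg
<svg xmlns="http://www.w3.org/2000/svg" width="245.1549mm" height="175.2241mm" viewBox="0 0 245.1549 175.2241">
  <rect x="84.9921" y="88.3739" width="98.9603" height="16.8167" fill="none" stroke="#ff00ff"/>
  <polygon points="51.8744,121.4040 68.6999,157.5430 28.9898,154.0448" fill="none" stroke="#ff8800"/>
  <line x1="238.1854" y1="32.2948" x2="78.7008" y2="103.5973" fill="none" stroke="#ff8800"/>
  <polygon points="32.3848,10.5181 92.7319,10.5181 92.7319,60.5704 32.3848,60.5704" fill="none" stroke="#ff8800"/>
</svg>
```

viewBox `0 0 245.1549 175.2241` with mm width/height → 1 unit = 1 mm. Flip: y_m = 175.2241 − y_svg.

**Shape 1** — `<rect>` rectangle, stroke `#ff00ff` → cut (S842, F867). Machine vertices: (84.9921,86.8502) → (183.9524,86.8502) → (183.9524,70.0335) → (84.9921,70.0335) → (84.9921,86.8502). Closed: final G1 returns to the first vertex.

**Shape 2** — `<polygon>` regular polygon, stroke `#ff8800` → score (S539, F1864). Machine vertices: (51.8744,53.8201) → (68.6999,17.6811) → (28.9898,21.1793) → (51.8744,53.8201). Closed: final G1 returns to the first vertex.

**Shape 3** — `<line>` line segment, stroke `#ff8800` → score (S539, F1864). Machine vertices: (238.1854,142.9293) → (78.7008,71.6268). Open path.

**Shape 4** — `<polygon>` rectangle, stroke `#ff8800` → score (S539, F1864). Machine vertices: (32.3848,164.7060) → (92.7319,164.7060) → (92.7319,114.6537) → (32.3848,114.6537) → (32.3848,164.7060). Closed: final G1 returns to the first vertex.

G21
G90
G0 X84.9921 Y86.8502
M3 S842
G01 X183.9524 Y86.8502 F867
G01 X183.9524 Y70.0335 F867
G01 X84.9921 Y70.0335 F867
G01 X84.9921 Y86.8502 F867
G0 X51.8744 Y53.8201
M3 S539
G01 X68.6999 Y17.6811 F1864
G01 X28.9898 Y21.1793 F1864
G01 X51.8744 Y53.8201 F1864
G0 X238.1854 Y142.9293
M3 S539
G01 X78.7008 Y71.6268 F1864
G0 X32.3848 Y164.7060
M3 S539
G01 X92.7319 Y164.7060 F1864
G01 X92.7319 Y114.6537 F1864
G01 X32.3848 Y114.6537 F1864
G01 X32.3848 Y164.7060 F1864
M5
G0 X0.0000 Y0.0000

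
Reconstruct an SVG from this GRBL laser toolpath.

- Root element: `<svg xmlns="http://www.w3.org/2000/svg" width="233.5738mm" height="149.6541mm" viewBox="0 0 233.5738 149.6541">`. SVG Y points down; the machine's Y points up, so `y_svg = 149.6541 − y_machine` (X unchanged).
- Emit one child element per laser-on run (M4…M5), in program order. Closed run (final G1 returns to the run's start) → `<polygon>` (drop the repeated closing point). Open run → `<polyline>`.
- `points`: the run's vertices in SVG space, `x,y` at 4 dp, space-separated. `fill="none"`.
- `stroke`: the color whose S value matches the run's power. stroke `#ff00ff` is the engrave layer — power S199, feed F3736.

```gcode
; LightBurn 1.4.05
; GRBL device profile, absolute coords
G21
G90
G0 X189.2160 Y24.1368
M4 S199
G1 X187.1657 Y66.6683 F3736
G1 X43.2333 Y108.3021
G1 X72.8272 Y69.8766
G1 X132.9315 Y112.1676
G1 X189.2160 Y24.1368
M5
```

y_svg = 149.6541 − y_m. Every run uses S199, so all elements get stroke `#ff00ff` (engrave).

[1] closed run; points: 189.2160,125.5173 187.1657,82.9858 43.2333,41.3520 72.8272,79.7775 132.9315,37.4865

<svg xmlns="http://www.w3.org/2000/svg" width="233.5738mm" height="149.6541mm" viewBox="0 0 233.5738 149.6541">
  <polygon points="189.2160,125.5173 187.1657,82.9858 43.2333,41.3520 72.8272,79.7775 132.9315,37.4865" fill="none" stroke="#ff00ff"/>
</svg>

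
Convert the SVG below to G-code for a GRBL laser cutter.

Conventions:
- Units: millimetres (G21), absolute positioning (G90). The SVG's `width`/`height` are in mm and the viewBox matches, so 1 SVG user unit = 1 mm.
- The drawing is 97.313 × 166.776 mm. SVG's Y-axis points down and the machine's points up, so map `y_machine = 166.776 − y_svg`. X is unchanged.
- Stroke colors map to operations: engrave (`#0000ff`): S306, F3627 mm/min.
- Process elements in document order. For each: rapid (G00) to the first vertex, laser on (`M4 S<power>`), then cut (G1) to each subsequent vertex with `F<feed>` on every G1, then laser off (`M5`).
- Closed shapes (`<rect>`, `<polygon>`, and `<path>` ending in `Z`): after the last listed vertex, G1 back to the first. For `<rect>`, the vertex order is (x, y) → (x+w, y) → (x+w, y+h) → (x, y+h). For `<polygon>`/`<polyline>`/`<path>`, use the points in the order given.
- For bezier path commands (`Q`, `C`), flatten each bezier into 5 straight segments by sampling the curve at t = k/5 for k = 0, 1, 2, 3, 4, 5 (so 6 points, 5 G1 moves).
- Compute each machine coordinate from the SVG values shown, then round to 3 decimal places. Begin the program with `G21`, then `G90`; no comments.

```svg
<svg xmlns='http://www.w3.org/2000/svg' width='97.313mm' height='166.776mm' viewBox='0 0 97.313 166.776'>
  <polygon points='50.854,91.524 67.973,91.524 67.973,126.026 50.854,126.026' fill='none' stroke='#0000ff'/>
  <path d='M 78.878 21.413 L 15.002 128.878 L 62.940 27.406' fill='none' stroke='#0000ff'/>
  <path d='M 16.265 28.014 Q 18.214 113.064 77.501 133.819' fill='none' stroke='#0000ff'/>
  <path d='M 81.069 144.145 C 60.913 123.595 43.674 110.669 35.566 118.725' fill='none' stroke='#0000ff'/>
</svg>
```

G21
G90
G00 X50.854 Y75.252
M4 S306
G1 X67.973 Y75.252 F3627
G1 X67.973 Y40.750 F3627
G1 X50.854 Y40.750 F3627
G1 X50.854 Y75.252 F3627
M5
G00 X78.878 Y145.363
M4 S306
G1 X15.002 Y37.898 F3627
G1 X62.940 Y139.370 F3627
M5
G00 X16.265 Y138.762
M4 S306
G1 X19.338 Y107.314 F3627
G1 X26.998 Y81.009 F3627
G1 X39.245 Y59.848 F3627
G1 X56.080 Y43.831 F3627
G1 X77.501 Y32.957 F3627
M5
G00 X81.069 Y22.631
M4 S306
G1 X69.375 Y33.939 F3627
G1 X58.680 Y42.777 F3627
G1 X49.281 Y48.502 F3627
G1 X41.477 Y50.474 F3627
G1 X35.566 Y48.051 F3627
M5

Since the viewBox matches the mm dimensions, user units are millimetres directly. The only transform is the Y-flip y_m = 166.776 − y_svg.

Shape 1 is a rectangle drawn with `<polygon>`. Its stroke #0000ff means engrave at S306, F3627. After flipping Y the toolpath is (50.854,75.252) → (67.973,75.252) → (67.973,40.750) → (50.854,40.750) → (50.854,75.252), returning to the start.

Shape 2 is a open polyline drawn with `<path>`. Its stroke #0000ff means engrave at S306, F3627. After flipping Y the toolpath is (78.878,145.363) → (15.002,37.898) → (62.940,139.370).

Shape 3 is a quadratic bezier drawn with `<path>`. Its stroke #0000ff means engrave at S306, F3627. After flipping Y the toolpath is (16.265,138.762) → (19.338,107.314) → (26.998,81.009) → (39.245,59.848) → (56.080,43.831) → (77.501,32.957).

Shape 4 is a cubic bezier drawn with `<path>`. Its stroke #0000ff means engrave at S306, F3627. After flipping Y the toolpath is (81.069,22.631) → (69.375,33.939) → (58.680,42.777) → (49.281,48.502) → (41.477,50.474) → (35.566,48.051).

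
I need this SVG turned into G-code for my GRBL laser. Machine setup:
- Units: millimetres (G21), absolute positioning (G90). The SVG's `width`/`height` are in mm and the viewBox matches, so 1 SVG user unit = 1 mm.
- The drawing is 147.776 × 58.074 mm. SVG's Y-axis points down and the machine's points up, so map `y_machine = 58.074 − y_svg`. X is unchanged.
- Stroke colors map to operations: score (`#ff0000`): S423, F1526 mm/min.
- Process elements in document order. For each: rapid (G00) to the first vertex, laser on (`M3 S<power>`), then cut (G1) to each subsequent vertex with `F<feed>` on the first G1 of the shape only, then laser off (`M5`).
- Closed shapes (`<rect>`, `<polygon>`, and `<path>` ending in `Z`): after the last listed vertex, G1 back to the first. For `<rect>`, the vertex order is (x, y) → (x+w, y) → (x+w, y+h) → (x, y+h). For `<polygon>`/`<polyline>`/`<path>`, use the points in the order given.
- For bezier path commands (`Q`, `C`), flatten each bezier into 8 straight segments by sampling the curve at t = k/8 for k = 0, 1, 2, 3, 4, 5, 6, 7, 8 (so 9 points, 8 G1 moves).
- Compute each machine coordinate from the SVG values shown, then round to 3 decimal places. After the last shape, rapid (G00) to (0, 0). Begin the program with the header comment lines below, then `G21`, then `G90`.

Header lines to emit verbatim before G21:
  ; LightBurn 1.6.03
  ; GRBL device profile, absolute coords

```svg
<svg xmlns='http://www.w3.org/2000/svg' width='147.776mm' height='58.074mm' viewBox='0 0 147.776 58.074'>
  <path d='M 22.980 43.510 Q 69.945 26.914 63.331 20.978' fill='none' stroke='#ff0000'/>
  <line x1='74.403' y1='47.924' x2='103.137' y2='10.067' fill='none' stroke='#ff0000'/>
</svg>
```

1 u = 1 mm; y_m = 58.074 − y.

[1] `<path>` quadratic bezier, #ff0000→score S423 F1526: (22.980,14.564) → (33.884,18.546) → (43.114,22.196) → (50.669,25.512) → (56.550,28.495) → (60.757,31.145) → (63.289,33.462) → (64.147,35.445) → (63.331,37.096)

[2] `<line>` line segment, #ff0000→score S423 F1526: (74.403,10.150) → (103.137,48.007)

; LightBurn 1.6.03
; GRBL device profile, absolute coords
G21
G90
G00 X22.980 Y14.564
M3 S423
G1 X33.884 Y18.546 F1526
G1 X43.114 Y22.196
G1 X50.669 Y25.512
G1 X56.550 Y28.495
G1 X60.757 Y31.145
G1 X63.289 Y33.462
G1 X64.147 Y35.445
G1 X63.331 Y37.096
M5
G00 X74.403 Y10.150
M3 S423
G1 X103.137 Y48.007 F1526
M5
G00 X0.000 Y0.000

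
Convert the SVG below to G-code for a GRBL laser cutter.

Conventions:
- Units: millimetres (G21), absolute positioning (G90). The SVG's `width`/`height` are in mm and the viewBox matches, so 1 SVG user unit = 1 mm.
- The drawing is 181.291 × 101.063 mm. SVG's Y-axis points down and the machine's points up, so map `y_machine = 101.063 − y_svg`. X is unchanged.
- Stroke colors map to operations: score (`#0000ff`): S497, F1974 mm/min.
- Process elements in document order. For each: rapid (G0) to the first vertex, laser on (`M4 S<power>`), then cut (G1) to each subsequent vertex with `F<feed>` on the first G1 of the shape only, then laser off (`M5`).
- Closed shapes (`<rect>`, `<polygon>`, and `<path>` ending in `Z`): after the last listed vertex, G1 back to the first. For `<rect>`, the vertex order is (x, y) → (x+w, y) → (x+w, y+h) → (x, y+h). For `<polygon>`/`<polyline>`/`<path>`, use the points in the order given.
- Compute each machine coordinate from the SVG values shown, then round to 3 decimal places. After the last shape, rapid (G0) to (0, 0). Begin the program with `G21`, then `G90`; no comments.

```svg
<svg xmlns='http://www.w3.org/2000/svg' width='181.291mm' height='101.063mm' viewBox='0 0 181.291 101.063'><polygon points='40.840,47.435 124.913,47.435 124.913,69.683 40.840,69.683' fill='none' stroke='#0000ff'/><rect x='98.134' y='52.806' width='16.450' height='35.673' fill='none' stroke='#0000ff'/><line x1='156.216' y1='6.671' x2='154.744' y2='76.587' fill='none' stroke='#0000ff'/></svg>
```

G21
G90
G0 X40.840 Y53.628
M4 S497
G1 X124.913 Y53.628 F1974
G1 X124.913 Y31.380
G1 X40.840 Y31.380
G1 X40.840 Y53.628
M5
G0 X98.134 Y48.257
M4 S497
G1 X114.584 Y48.257 F1974
G1 X114.584 Y12.584
G1 X98.134 Y12.584
G1 X98.134 Y48.257
M5
G0 X156.216 Y94.392
M4 S497
G1 X154.744 Y24.476 F1974
M5
G0 X0.000 Y0.000

1 u = 1 mm; y_m = 101.063 − y.

[1] `<polygon>` rectangle, #0000ff→score S497 F1974: (40.840,53.628) → (124.913,53.628) → (124.913,31.380) → (40.840,31.380) → (40.840,53.628) (closed)

[2] `<rect>` rectangle, #0000ff→score S497 F1974: (98.134,48.257) → (114.584,48.257) → (114.584,12.584) → (98.134,12.584) → (98.134,48.257) (closed)

[3] `<line>` line segment, #0000ff→score S497 F1974: (156.216,94.392) → (154.744,24.476)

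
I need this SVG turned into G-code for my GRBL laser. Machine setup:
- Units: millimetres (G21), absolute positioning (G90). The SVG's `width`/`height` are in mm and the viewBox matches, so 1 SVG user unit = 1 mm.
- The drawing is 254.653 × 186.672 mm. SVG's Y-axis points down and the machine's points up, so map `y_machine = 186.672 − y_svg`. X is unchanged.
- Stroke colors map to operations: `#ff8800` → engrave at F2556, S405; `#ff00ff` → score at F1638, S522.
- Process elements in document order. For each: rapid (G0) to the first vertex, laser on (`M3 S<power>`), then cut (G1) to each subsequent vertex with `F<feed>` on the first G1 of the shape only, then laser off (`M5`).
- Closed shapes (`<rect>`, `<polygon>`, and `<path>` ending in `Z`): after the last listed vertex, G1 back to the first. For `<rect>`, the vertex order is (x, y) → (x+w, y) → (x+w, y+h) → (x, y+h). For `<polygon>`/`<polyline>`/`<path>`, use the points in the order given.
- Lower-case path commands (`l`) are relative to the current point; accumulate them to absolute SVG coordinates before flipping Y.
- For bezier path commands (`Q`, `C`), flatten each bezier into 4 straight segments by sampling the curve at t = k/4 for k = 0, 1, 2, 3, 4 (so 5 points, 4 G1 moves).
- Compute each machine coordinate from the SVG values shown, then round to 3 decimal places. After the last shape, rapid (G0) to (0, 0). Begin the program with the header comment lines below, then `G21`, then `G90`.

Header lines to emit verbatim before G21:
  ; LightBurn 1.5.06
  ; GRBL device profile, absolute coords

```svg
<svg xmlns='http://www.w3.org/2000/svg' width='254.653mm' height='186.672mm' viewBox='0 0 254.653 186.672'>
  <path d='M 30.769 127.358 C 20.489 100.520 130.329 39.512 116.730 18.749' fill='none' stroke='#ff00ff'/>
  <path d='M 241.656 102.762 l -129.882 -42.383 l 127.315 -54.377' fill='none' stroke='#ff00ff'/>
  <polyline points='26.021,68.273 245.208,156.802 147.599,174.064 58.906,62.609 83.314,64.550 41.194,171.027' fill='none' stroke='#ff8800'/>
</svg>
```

; LightBurn 1.5.06
; GRBL device profile, absolute coords
G21
G90
G0 X30.769 Y59.314
M3 S522
G1 X41.776 Y84.687 F1638
G1 X74.994 Y115.897
G1 X107.590 Y145.968
G1 X116.730 Y167.923
M5
G0 X241.656 Y83.910
M3 S522
G1 X111.774 Y126.293 F1638
G1 X239.089 Y180.670
M5
G0 X26.021 Y118.399
M3 S405
G1 X245.208 Y29.870 F2556
G1 X147.599 Y12.608
G1 X58.906 Y124.063
G1 X83.314 Y122.122
G1 X41.194 Y15.645
M5
G0 X0.000 Y0.000

Since the viewBox matches the mm dimensions, user units are millimetres directly. The only transform is the Y-flip y_m = 186.672 − y_svg.

Shape 1 is a cubic bezier drawn with `<path>`. Its stroke #ff00ff means score at S522, F1638. After flipping Y the toolpath is (30.769,59.314) → (41.776,84.687) → (74.994,115.897) → (107.590,145.968) → (116.730,167.923).

Shape 2 is a open polyline drawn with `<path>`. Its stroke #ff00ff means score at S522, F1638. After flipping Y the toolpath is (241.656,83.910) → (111.774,126.293) → (239.089,180.670).

Shape 3 is a open polyline drawn with `<polyline>`. Its stroke #ff8800 means engrave at S405, F2556. After flipping Y the toolpath is (26.021,118.399) → (245.208,29.870) → (147.599,12.608) → (58.906,124.063) → (83.314,122.122) → (41.194,15.645).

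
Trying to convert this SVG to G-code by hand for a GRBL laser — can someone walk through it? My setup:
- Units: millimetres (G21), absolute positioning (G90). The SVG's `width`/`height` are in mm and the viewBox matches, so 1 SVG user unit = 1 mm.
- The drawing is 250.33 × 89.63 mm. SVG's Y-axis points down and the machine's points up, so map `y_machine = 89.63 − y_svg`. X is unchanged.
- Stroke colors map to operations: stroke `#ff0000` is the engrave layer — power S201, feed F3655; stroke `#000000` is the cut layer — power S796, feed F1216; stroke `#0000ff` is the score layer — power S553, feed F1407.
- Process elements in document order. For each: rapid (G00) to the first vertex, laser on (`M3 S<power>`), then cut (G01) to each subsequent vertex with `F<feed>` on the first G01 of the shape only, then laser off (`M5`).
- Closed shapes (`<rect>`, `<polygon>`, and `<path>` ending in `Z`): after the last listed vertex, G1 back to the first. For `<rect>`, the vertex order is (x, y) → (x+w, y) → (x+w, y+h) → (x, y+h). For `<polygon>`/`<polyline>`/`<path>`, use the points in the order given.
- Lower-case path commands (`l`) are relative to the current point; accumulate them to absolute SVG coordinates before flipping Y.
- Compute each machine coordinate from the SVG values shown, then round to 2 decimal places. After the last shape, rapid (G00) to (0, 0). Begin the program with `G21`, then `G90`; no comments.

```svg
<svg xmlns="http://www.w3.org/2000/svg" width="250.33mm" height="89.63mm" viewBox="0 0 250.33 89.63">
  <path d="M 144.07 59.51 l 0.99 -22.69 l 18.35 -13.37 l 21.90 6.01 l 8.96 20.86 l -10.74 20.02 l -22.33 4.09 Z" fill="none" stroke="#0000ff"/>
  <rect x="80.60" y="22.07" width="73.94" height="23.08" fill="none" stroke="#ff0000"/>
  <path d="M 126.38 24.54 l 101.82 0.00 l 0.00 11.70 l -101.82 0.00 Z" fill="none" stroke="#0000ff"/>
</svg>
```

G21
G90
G00 X144.07 Y30.12
M3 S553
G01 X145.06 Y52.81 F1407
G01 X163.41 Y66.18
G01 X185.31 Y60.17
G01 X194.27 Y39.31
G01 X183.53 Y19.29
G01 X161.20 Y15.20
G01 X144.07 Y30.12
M5
G00 X80.60 Y67.56
M3 S201
G01 X154.54 Y67.56 F3655
G01 X154.54 Y44.48
G01 X80.60 Y44.48
G01 X80.60 Y67.56
M5
G00 X126.38 Y65.09
M3 S553
G01 X228.20 Y65.09 F1407
G01 X228.20 Y53.39
G01 X126.38 Y53.39
G01 X126.38 Y65.09
M5
G00 X0.00 Y0.00

Since the viewBox matches the mm dimensions, user units are millimetres directly. The only transform is the Y-flip y_m = 89.63 − y_svg.

Shape 1 is a regular polygon drawn with `<path>`. Its stroke #0000ff means score at S553, F1407. After flipping Y the toolpath is (144.07,30.12) → (145.06,52.81) → (163.41,66.18) → (185.31,60.17) → (194.27,39.31) → (183.53,19.29) → (161.20,15.20) → (144.07,30.12), returning to the start.

Shape 2 is a rectangle drawn with `<rect>`. Its stroke #ff0000 means engrave at S201, F3655. After flipping Y the toolpath is (80.60,67.56) → (154.54,67.56) → (154.54,44.48) → (80.60,44.48) → (80.60,67.56), returning to the start.

Shape 3 is a rectangle drawn with `<path>`. Its stroke #0000ff means score at S553, F1407. After flipping Y the toolpath is (126.38,65.09) → (228.20,65.09) → (228.20,53.39) → (126.38,53.39) → (126.38,65.09), returning to the start.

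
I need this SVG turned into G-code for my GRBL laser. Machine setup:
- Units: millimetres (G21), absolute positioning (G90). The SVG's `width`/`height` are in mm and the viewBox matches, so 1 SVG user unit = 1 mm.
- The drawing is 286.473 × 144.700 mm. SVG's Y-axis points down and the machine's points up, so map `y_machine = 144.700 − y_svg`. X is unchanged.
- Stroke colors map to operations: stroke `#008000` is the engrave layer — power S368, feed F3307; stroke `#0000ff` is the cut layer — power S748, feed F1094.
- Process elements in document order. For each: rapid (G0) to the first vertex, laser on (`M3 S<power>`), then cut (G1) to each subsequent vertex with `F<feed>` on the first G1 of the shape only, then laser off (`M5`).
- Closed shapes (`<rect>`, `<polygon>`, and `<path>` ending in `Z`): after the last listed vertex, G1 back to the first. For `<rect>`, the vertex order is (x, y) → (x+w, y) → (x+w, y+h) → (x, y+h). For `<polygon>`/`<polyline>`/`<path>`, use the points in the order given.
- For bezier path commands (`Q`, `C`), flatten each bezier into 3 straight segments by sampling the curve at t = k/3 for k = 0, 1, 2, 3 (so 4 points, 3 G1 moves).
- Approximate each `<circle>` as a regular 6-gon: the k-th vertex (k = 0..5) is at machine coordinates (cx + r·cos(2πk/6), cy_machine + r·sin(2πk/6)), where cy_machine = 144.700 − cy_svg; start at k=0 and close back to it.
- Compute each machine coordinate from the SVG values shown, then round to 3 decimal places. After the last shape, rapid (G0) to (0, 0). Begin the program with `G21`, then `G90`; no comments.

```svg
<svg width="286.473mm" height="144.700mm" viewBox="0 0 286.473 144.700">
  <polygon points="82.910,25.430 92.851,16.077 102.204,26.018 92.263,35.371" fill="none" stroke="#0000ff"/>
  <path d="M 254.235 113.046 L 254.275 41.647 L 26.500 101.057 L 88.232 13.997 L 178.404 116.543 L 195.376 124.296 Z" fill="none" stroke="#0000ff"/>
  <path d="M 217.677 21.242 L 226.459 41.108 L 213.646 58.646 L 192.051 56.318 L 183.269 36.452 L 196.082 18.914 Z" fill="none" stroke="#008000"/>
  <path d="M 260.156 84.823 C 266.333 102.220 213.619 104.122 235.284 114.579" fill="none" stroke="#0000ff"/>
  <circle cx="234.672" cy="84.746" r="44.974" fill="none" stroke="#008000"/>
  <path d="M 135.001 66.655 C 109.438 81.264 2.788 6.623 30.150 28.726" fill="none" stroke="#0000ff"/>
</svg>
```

G21
G90
G0 X82.910 Y119.270
M3 S748
G1 X92.851 Y128.623 F1094
G1 X102.204 Y118.682
G1 X92.263 Y109.329
G1 X82.910 Y119.270
M5
G0 X254.235 Y31.654
M3 S748
G1 X254.275 Y103.053 F1094
G1 X26.500 Y43.643
G1 X88.232 Y130.703
G1 X178.404 Y28.157
G1 X195.376 Y20.404
G1 X254.235 Y31.654
M5
G0 X217.677 Y123.458
M3 S368
G1 X226.459 Y103.592 F3307
G1 X213.646 Y86.054
G1 X192.051 Y88.382
G1 X183.269 Y108.248
G1 X196.082 Y125.786
G1 X217.677 Y123.458
M5
G0 X260.156 Y59.877
M3 S748
G1 X251.639 Y46.754 F1094
G1 X233.476 Y38.617
G1 X235.284 Y30.121
M5
G0 X279.646 Y59.954
M3 S368
G1 X257.159 Y98.903 F3307
G1 X212.185 Y98.903
G1 X189.698 Y59.954
G1 X212.185 Y21.005
G1 X257.159 Y21.005
G1 X279.646 Y59.954
M5
G0 X135.001 Y78.045
M3 S748
G1 X90.376 Y86.297 F1094
G1 X39.492 Y112.718
G1 X30.150 Y115.974
M5
G0 X0.000 Y0.000

Since the viewBox matches the mm dimensions, user units are millimetres directly. The only transform is the Y-flip y_m = 144.700 − y_svg.

Shape 1 is a regular polygon drawn with `<polygon>`. Its stroke #0000ff means cut at S748, F1094. After flipping Y the toolpath is (82.910,119.270) → (92.851,128.623) → (102.204,118.682) → (92.263,109.329) → (82.910,119.270), returning to the start.

Shape 2 is a closed polygon drawn with `<path>`. Its stroke #0000ff means cut at S748, F1094. After flipping Y the toolpath is (254.235,31.654) → (254.275,103.053) → (26.500,43.643) → (88.232,130.703) → (178.404,28.157) → (195.376,20.404) → (254.235,31.654), returning to the start.

Shape 3 is a regular polygon drawn with `<path>`. Its stroke #008000 means engrave at S368, F3307. After flipping Y the toolpath is (217.677,123.458) → (226.459,103.592) → (213.646,86.054) → (192.051,88.382) → (183.269,108.248) → (196.082,125.786) → (217.677,123.458), returning to the start.

Shape 4 is a cubic bezier drawn with `<path>`. Its stroke #0000ff means cut at S748, F1094. After flipping Y the toolpath is (260.156,59.877) → (251.639,46.754) → (233.476,38.617) → (235.284,30.121).

Shape 5 is a circle drawn with `<circle>`. Its stroke #008000 means engrave at S368, F3307. After flipping Y the toolpath is (279.646,59.954) → (257.159,98.903) → (212.185,98.903) → (189.698,59.954) → (212.185,21.005) → (257.159,21.005) → (279.646,59.954), returning to the start.

Shape 6 is a cubic bezier drawn with `<path>`. Its stroke #0000ff means cut at S748, F1094. After flipping Y the toolpath is (135.001,78.045) → (90.376,86.297) → (39.492,112.718) → (30.150,115.974).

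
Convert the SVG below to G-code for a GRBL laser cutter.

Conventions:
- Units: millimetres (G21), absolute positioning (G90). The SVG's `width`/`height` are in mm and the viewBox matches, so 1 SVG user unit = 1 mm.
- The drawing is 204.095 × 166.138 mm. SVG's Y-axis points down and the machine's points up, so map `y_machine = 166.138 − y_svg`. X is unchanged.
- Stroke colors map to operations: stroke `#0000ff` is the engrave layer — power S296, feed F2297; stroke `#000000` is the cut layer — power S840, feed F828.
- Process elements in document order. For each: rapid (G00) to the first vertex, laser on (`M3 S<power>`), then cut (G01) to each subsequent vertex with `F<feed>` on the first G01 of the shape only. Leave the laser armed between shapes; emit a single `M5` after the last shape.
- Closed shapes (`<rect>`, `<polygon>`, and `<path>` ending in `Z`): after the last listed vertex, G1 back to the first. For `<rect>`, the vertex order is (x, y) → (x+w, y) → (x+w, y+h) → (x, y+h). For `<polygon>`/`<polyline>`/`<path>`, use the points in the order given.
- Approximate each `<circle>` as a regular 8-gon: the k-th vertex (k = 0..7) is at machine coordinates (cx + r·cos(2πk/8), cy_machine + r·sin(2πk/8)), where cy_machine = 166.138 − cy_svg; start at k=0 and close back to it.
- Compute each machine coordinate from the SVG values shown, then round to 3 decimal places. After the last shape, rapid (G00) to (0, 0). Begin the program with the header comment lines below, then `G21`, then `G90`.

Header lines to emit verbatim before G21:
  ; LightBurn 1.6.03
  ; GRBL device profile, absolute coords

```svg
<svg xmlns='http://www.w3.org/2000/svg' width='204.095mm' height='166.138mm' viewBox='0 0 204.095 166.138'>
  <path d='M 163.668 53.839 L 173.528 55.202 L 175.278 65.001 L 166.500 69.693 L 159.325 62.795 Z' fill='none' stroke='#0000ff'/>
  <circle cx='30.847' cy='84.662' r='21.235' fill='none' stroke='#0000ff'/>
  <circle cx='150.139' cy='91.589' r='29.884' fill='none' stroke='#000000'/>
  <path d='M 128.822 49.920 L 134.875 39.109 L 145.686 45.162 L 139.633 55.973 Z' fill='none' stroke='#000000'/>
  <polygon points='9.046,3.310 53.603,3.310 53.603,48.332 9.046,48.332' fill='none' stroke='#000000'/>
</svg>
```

Since the viewBox matches the mm dimensions, user units are millimetres directly. The only transform is the Y-flip y_m = 166.138 − y_svg.

Shape 1 is a regular polygon drawn with `<path>`. Its stroke #0000ff means engrave at S296, F2297. After flipping Y the toolpath is (163.668,112.299) → (173.528,110.936) → (175.278,101.137) → (166.500,96.445) → (159.325,103.343) → (163.668,112.299), returning to the start.

Shape 2 is a circle drawn with `<circle>`. Its stroke #0000ff means engrave at S296, F2297. After flipping Y the toolpath is (52.082,81.476) → (45.862,96.491) → (30.847,102.711) → (15.832,96.491) → (9.612,81.476) → (15.832,66.461) → (30.847,60.241) → (45.862,66.461) → (52.082,81.476), returning to the start.

Shape 3 is a circle drawn with `<circle>`. Its stroke #000000 means cut at S840, F828. After flipping Y the toolpath is (180.023,74.549) → (171.270,95.680) → (150.139,104.433) → (129.008,95.680) → (120.255,74.549) → (129.008,53.418) → (150.139,44.665) → (171.270,53.418) → (180.023,74.549), returning to the start.

Shape 4 is a regular polygon drawn with `<path>`. Its stroke #000000 means cut at S840, F828. After flipping Y the toolpath is (128.822,116.218) → (134.875,127.029) → (145.686,120.976) → (139.633,110.165) → (128.822,116.218), returning to the start.

Shape 5 is a rectangle drawn with `<polygon>`. Its stroke #000000 means cut at S840, F828. After flipping Y the toolpath is (9.046,162.828) → (53.603,162.828) → (53.603,117.806) → (9.046,117.806) → (9.046,162.828), returning to the start.

; LightBurn 1.6.03
; GRBL device profile, absolute coords
G21
G90
G00 X163.668 Y112.299
M3 S296
G01 X173.528 Y110.936 F2297
G01 X175.278 Y101.137
G01 X166.500 Y96.445
G01 X159.325 Y103.343
G01 X163.668 Y112.299
G00 X52.082 Y81.476
M3 S296
G01 X45.862 Y96.491 F2297
G01 X30.847 Y102.711
G01 X15.832 Y96.491
G01 X9.612 Y81.476
G01 X15.832 Y66.461
G01 X30.847 Y60.241
G01 X45.862 Y66.461
G01 X52.082 Y81.476
G00 X180.023 Y74.549
M3 S840
G01 X171.270 Y95.680 F828
G01 X150.139 Y104.433
G01 X129.008 Y95.680
G01 X120.255 Y74.549
G01 X129.008 Y53.418
G01 X150.139 Y44.665
G01 X171.270 Y53.418
G01 X180.023 Y74.549
G00 X128.822 Y116.218
M3 S840
G01 X134.875 Y127.029 F828
G01 X145.686 Y120.976
G01 X139.633 Y110.165
G01 X128.822 Y116.218
G00 X9.046 Y162.828
M3 S840
G01 X53.603 Y162.828 F828
G01 X53.603 Y117.806
G01 X9.046 Y117.806
G01 X9.046 Y162.828
M5
G00 X0.000 Y0.000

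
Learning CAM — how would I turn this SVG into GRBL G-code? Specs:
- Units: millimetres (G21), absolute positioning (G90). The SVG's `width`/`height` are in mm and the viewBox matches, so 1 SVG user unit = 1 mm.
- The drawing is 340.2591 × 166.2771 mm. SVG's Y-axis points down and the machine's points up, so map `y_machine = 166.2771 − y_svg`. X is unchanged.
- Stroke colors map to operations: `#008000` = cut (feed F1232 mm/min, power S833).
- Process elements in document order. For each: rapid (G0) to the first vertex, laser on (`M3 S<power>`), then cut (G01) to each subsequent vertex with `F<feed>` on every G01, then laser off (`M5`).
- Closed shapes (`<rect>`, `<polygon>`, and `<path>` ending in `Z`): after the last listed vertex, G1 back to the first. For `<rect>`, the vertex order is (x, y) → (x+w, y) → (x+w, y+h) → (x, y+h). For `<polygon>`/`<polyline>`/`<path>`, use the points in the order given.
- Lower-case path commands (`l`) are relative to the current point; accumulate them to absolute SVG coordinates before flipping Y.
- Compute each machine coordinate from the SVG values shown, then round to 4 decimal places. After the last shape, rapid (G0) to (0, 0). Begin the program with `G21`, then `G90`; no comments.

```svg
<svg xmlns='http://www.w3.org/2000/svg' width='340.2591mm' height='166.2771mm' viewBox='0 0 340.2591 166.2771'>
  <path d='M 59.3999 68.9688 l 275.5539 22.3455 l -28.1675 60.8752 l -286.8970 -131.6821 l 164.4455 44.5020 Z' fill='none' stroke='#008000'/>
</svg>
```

Since the viewBox matches the mm dimensions, user units are millimetres directly. The only transform is the Y-flip y_m = 166.2771 − y_svg.

Shape 1 is a closed polygon drawn with `<path>`. Its stroke #008000 means cut at S833, F1232. After flipping Y the toolpath is (59.3999,97.3083) → (334.9538,74.9628) → (306.7863,14.0876) → (19.8893,145.7697) → (184.3348,101.2677) → (59.3999,97.3083), returning to the start.

G21
G90
G0 X59.3999 Y97.3083
M3 S833
G01 X334.9538 Y74.9628 F1232
G01 X306.7863 Y14.0876 F1232
G01 X19.8893 Y145.7697 F1232
G01 X184.3348 Y101.2677 F1232
G01 X59.3999 Y97.3083 F1232
M5
G0 X0.0000 Y0.0000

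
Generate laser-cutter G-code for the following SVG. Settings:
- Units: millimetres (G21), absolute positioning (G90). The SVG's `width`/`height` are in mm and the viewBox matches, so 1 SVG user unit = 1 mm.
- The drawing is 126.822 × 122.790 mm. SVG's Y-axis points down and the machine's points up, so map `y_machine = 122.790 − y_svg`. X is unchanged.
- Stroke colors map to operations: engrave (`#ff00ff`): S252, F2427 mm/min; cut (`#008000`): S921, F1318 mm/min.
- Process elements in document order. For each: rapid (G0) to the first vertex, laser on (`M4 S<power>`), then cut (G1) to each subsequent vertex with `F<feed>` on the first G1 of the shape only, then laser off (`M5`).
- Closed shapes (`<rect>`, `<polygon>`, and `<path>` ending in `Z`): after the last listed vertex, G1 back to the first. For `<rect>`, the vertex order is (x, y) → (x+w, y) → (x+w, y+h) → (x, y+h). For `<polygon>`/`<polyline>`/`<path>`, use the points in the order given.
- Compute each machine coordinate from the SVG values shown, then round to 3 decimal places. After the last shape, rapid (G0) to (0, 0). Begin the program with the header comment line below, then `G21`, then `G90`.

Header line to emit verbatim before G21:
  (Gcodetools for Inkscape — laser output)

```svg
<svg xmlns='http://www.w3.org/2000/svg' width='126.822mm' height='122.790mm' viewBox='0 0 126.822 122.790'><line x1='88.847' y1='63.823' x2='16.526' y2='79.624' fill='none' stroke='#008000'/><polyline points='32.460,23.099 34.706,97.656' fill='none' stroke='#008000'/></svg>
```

Since the viewBox matches the mm dimensions, user units are millimetres directly. The only transform is the Y-flip y_m = 122.790 − y_svg.

Shape 1 is a line segment drawn with `<line>`. Its stroke #008000 means cut at S921, F1318. After flipping Y the toolpath is (88.847,58.967) → (16.526,43.166).

Shape 2 is a line segment drawn with `<polyline>`. Its stroke #008000 means cut at S921, F1318. After flipping Y the toolpath is (32.460,99.691) → (34.706,25.134).

(Gcodetools for Inkscape — laser output)
G21
G90
G0 X88.847 Y58.967
M4 S921
G1 X16.526 Y43.166 F1318
M5
G0 X32.460 Y99.691
M4 S921
G1 X34.706 Y25.134 F1318
M5
G0 X0.000 Y0.000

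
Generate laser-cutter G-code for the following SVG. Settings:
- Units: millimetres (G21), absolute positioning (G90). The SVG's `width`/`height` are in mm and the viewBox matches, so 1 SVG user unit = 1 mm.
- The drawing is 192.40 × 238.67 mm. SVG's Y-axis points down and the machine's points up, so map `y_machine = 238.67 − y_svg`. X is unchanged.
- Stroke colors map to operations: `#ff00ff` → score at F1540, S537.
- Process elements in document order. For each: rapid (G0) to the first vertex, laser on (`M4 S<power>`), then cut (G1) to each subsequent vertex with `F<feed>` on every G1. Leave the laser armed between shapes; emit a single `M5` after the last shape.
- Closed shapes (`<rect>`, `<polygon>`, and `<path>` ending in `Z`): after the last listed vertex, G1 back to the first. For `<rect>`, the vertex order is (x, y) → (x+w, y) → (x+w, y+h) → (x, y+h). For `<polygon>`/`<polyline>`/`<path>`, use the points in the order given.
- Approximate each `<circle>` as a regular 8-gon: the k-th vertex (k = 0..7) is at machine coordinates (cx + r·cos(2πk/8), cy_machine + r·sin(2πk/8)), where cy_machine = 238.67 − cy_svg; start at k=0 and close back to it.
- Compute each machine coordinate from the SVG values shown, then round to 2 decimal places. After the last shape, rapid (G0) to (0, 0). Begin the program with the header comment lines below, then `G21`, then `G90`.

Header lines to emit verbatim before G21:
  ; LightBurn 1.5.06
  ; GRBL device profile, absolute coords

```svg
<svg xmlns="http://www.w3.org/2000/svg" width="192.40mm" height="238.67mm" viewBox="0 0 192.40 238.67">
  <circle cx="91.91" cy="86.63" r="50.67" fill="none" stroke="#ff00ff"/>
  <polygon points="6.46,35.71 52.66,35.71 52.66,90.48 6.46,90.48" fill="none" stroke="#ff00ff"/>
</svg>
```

; LightBurn 1.5.06
; GRBL device profile, absolute coords
G21
G90
G0 X142.58 Y152.04
M4 S537
G1 X127.74 Y187.87 F1540
G1 X91.91 Y202.71 F1540
G1 X56.08 Y187.87 F1540
G1 X41.24 Y152.04 F1540
G1 X56.08 Y116.21 F1540
G1 X91.91 Y101.37 F1540
G1 X127.74 Y116.21 F1540
G1 X142.58 Y152.04 F1540
G0 X6.46 Y202.96
M4 S537
G1 X52.66 Y202.96 F1540
G1 X52.66 Y148.19 F1540
G1 X6.46 Y148.19 F1540
G1 X6.46 Y202.96 F1540
M5
G0 X0.00 Y0.00

1 u = 1 mm; y_m = 238.67 − y.

[1] `<circle>` circle, #ff00ff→score S537 F1540: (142.58,152.04) → (127.74,187.87) → (91.91,202.71) → (56.08,187.87) → (41.24,152.04) → (56.08,116.21) → (91.91,101.37) → (127.74,116.21) → (142.58,152.04) (closed)

[2] `<polygon>` rectangle, #ff00ff→score S537 F1540: (6.46,202.96) → (52.66,202.96) → (52.66,148.19) → (6.46,148.19) → (6.46,202.96) (closed)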